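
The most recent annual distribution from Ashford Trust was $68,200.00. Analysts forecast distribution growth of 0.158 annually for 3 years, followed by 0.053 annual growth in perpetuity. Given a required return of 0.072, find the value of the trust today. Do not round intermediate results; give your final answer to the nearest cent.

D_1 = 78975.60000
D_2 = 91453.74480
D_3 = 105903.43648
Terminal value at year 3: TV = D_3×(1+g_2)/(r−g_2) = 111516.31861/0.019 = 5869279.92693
P_0 = D_1/(1+r)^1 + D_2/(1+r)^2 + D_3/(1+r)^3 + TV/(1+r)^3
    = 73671.26866 + 79581.46372 + 85965.79756 + 4764314.99108 = 5003533.52101

$5003533.52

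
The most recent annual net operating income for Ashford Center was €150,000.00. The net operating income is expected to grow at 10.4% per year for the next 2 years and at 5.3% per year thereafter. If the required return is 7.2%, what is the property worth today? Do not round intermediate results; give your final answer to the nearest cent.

€9130439.91

D_1 = 165600.00000
D_2 = 182822.40000
Terminal value at year 2: TV = D_2×(1+g_2)/(r−g_2) = 192511.98720/0.019 = 10132209.85263
P_0 = D_1/(1+r)^1 + D_2/(1+r)^2 + TV/(1+r)^2
    = 154477.61194 + 159088.88394 + 8816873.40986 = 9130439.90573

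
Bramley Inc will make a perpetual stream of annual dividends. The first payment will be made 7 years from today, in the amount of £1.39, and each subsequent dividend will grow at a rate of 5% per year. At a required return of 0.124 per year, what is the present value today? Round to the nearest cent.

£9.32

Value at end of year 6: C₁ / (r − g) = £1.39 / (0.124 − 0.05) = £18.7838
Discount to today: PV = £18.7838 / (1 + 0.124)^6 = £18.7838 / 2.016498 = £9.32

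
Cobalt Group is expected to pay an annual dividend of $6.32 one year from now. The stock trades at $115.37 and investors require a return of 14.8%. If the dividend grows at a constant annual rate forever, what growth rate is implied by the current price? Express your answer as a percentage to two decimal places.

9.32%

P = D₁/(r−g) ⇒ g = r − D₁/P = 0.148 − $6.32/$115.37 = 0.093220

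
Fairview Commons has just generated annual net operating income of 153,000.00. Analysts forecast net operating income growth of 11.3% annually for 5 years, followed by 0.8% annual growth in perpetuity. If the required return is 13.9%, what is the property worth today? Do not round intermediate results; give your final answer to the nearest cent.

1763088.51

D_1 = 170289.00000
D_2 = 189531.65700
D_3 = 210948.73424
D_4 = 234785.94121
D_5 = 261316.75257
Terminal value at year 5: TV = D_5×(1+g_2)/(r−g_2) = 263407.28659/0.131 = 2010742.64571
P_0 = D_1/(1+r)^1 + D_2/(1+r)^2 + D_3/(1+r)^3 + D_4/(1+r)^4 + D_5/(1+r)^5 + TV/(1+r)^5
    = 149507.46269 + 146094.64967 + 142759.74107 + 139500.95857 + 136316.56443 + 1048909.13700 = 1763088.51343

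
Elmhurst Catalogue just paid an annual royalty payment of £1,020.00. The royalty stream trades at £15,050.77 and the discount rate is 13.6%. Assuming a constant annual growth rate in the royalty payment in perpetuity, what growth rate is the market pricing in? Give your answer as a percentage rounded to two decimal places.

P = D₀(1+g)/(r−g) ⇒ P(r−g) = D₀(1+g) ⇒ g(P+D₀) = P·r − D₀
g = (P·r − D₀)/(P + D₀) = (£15,050.77×0.136 − £1,020.00) / (£15,050.77 + £1,020.00) = 0.063899

6.39%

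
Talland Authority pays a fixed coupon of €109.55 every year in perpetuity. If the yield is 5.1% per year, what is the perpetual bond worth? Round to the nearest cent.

€2148.04

Level perpetuity: PV = C / r = €109.55 / 0.051 = €2,148.04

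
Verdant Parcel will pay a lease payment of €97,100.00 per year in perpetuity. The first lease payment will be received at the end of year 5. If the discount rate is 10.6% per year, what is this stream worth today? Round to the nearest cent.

Value at end of year 4: C / r = €97,100.00 / 0.106 = €916,037.7358
Discount to today: PV = €916,037.7358 / (1 + 0.106)^4 = €916,037.7358 / 1.496306 = €612,199.34

€612199.34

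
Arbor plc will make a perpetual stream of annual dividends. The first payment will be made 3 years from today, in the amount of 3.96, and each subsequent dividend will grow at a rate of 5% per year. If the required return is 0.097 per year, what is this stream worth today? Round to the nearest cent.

70.01

Value at end of year 2: C₁ / (r − g) = 3.96 / (0.097 − 0.05) = 84.2553
Discount to today: PV = 84.2553 / (1 + 0.097)^2 = 84.2553 / 1.203409 = 70.01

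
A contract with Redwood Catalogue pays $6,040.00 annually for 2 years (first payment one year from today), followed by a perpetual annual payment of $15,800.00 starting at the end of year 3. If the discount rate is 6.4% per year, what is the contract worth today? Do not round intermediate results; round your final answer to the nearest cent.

PV of 2-year annuity: $6,040.00 × [1 − (1+0.064)^−2] / 0.064 = 11011.92832
Perpetuity value at year 2: $15,800.00 / 0.064 = 246875.00000
PV of perpetuity: 246875.00000 / (1+0.064)^2 = 218068.96235
Total PV = 11011.92832 + 218068.96235 = 229080.89067

$229080.89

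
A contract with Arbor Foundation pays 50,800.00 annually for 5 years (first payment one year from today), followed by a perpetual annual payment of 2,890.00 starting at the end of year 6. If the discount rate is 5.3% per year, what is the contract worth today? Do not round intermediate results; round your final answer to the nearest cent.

PV of 5-year annuity: 50,800.00 × [1 − (1+0.053)^−5] / 0.053 = 218125.38360
Perpetuity value at year 5: 2,890.00 / 0.053 = 54528.30189
PV of perpetuity: 54528.30189 / (1+0.053)^5 = 42119.20034
Total PV = 218125.38360 + 42119.20034 = 260244.58394

260244.58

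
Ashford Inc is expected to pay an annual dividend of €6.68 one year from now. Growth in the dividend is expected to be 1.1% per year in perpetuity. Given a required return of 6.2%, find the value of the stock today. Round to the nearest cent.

Growing perpetuity: P = D₁ / (r − g) = €6.6800 / (0.062 − 0.011) = €130.98

€130.98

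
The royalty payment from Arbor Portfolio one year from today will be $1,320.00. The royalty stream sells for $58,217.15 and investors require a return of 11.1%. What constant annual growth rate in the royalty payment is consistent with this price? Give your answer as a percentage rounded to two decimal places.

8.83%

P = D₁/(r−g) ⇒ g = r − D₁/P = 0.111 − $1,320.00/$58,217.15 = 0.088326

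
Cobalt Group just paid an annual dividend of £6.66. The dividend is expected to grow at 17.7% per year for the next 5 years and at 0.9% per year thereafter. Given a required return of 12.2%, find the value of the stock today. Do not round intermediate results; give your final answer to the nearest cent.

£114.07

D_1 = 7.83882
D_2 = 9.22629
D_3 = 10.85934
D_4 = 12.78145
D_5 = 15.04377
Terminal value at year 5: TV = D_5×(1+g_2)/(r−g_2) = 15.17916/0.113 = 134.32884
P_0 = D_1/(1+r)^1 + D_2/(1+r)^2 + D_3/(1+r)^3 + D_4/(1+r)^4 + D_5/(1+r)^5 + TV/(1+r)^5
    = 6.98647 + 7.32894 + 7.68821 + 8.06508 + 8.46043 + 75.54487 = 114.07400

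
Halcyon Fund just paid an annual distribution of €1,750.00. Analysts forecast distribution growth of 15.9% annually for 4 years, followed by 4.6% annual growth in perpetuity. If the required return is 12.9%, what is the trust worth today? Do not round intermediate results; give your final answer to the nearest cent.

€31970.97

D_1 = 2028.25000
D_2 = 2350.74175
D_3 = 2724.50969
D_4 = 3157.70673
Terminal value at year 4: TV = D_4×(1+g_2)/(r−g_2) = 3302.96124/0.083 = 39794.71371
P_0 = D_1/(1+r)^1 + D_2/(1+r)^2 + D_3/(1+r)^3 + D_4/(1+r)^4 + TV/(1+r)^4
    = 1796.50133 + 1844.23830 + 1893.24375 + 1943.55137 + 24493.43057 = 31970.96532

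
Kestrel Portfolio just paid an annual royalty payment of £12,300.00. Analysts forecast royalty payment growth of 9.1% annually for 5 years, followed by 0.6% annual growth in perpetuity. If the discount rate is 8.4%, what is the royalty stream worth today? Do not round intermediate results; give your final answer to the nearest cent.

D_1 = 13419.30000
D_2 = 14640.45630
D_3 = 15972.73782
D_4 = 17426.25697
D_5 = 19012.04635
Terminal value at year 5: TV = D_5×(1+g_2)/(r−g_2) = 19126.11863/0.078 = 245206.64907
P_0 = D_1/(1+r)^1 + D_2/(1+r)^2 + D_3/(1+r)^3 + D_4/(1+r)^4 + D_5/(1+r)^5 + TV/(1+r)^5
    = 12379.42804 + 12459.36900 + 12539.82618 + 12620.80292 + 12702.30257 + 163827.13311 = 226528.86182

£226528.86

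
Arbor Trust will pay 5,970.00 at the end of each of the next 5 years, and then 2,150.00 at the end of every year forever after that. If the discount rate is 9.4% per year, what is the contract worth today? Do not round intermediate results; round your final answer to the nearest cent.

37577.87

PV of 5-year annuity: 5,970.00 × [1 − (1+0.094)^−5] / 0.094 = 22982.20015
Perpetuity value at year 5: 2,150.00 / 0.094 = 22872.34043
PV of perpetuity: 22872.34043 / (1+0.094)^5 = 14595.66868
Total PV = 22982.20015 + 14595.66868 = 37577.86883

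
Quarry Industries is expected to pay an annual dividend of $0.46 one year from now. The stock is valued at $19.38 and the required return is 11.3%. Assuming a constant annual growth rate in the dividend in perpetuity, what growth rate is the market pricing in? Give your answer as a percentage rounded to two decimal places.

8.93%

P = D₁/(r−g) ⇒ g = r − D₁/P = 0.113 − $0.46/$19.38 = 0.089264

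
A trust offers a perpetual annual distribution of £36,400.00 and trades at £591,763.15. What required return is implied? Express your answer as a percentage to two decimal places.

P = C/r ⇒ r = C/P = £36,400.00/£591,763.15 = 0.061511

6.15%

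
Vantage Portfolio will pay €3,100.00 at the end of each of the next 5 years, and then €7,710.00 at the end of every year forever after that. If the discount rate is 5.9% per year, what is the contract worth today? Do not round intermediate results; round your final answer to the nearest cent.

PV of 5-year annuity: €3,100.00 × [1 − (1+0.059)^−5] / 0.059 = 13093.92851
Perpetuity value at year 5: €7,710.00 / 0.059 = 130677.96610
PV of perpetuity: 130677.96610 / (1+0.059)^5 = 98112.09873
Total PV = 13093.92851 + 98112.09873 = 111206.02725

€111206.03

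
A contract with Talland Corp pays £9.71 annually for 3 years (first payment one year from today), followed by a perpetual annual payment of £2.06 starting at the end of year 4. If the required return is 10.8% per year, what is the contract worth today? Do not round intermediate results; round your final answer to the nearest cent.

£37.83

PV of 3-year annuity: £9.71 × [1 − (1+0.108)^−3] / 0.108 = 23.81125
Perpetuity value at year 3: £2.06 / 0.108 = 19.07407
PV of perpetuity: 19.07407 / (1+0.108)^3 = 14.02246
Total PV = 23.81125 + 14.02246 = 37.83371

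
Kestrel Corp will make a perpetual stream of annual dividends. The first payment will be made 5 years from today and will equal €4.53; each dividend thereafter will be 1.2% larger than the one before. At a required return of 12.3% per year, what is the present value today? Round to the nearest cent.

€25.66

Value at end of year 4: C₁ / (r − g) = €4.53 / (0.123 − 0.012) = €40.8108
Discount to today: PV = €40.8108 / (1 + 0.123)^4 = €40.8108 / 1.590446 = €25.66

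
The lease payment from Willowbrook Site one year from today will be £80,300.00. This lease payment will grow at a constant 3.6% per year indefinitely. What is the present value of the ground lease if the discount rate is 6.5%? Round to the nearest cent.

£2768965.52

Growing perpetuity: P = D₁ / (r − g) = £80,300.0000 / (0.065 − 0.036) = £2,768,965.52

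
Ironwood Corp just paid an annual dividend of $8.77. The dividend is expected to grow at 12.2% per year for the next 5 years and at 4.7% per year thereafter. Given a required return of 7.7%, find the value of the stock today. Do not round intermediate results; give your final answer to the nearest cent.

D_1 = 9.83994
D_2 = 11.04041
D_3 = 12.38734
D_4 = 13.89860
D_5 = 15.59423
Terminal value at year 5: TV = D_5×(1+g_2)/(r−g_2) = 16.32716/0.03 = 544.23856
P_0 = D_1/(1+r)^1 + D_2/(1+r)^2 + D_3/(1+r)^3 + D_4/(1+r)^4 + D_5/(1+r)^5 + TV/(1+r)^5
    = 9.13643 + 9.51818 + 9.91588 + 10.33019 + 10.76181 + 375.58720 = 425.24969

$425.25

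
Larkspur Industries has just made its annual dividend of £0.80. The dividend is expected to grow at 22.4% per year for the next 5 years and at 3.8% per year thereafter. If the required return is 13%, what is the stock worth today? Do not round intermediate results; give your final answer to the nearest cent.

D_1 = 0.97920
D_2 = 1.19854
D_3 = 1.46701
D_4 = 1.79563
D_5 = 2.19785
Terminal value at year 5: TV = D_5×(1+g_2)/(r−g_2) = 2.28136/0.092 = 24.79743
P_0 = D_1/(1+r)^1 + D_2/(1+r)^2 + D_3/(1+r)^3 + D_4/(1+r)^4 + D_5/(1+r)^5 + TV/(1+r)^5
    = 0.86655 + 0.93863 + 1.01671 + 1.10129 + 1.19290 + 13.45905 = 18.57514

£18.58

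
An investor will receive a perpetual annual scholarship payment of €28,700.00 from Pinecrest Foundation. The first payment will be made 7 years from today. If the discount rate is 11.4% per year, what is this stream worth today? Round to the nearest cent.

€131724.30

Value at end of year 6: C / r = €28,700.00 / 0.114 = €251,754.3860
Discount to today: PV = €251,754.3860 / (1 + 0.114)^6 = €251,754.3860 / 1.911222 = €131,724.30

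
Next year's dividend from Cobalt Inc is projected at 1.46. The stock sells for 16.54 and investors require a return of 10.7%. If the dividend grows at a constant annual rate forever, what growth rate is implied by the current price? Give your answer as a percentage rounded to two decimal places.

P = D₁/(r−g) ⇒ g = r − D₁/P = 0.107 − 1.46/16.54 = 0.018729

1.87%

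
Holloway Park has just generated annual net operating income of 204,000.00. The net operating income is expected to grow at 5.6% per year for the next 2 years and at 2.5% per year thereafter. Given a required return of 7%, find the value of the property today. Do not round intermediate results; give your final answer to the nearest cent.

4925894.58

D_1 = 215424.00000
D_2 = 227487.74400
Terminal value at year 2: TV = D_2×(1+g_2)/(r−g_2) = 233174.93760/0.045 = 5181665.28000
P_0 = D_1/(1+r)^1 + D_2/(1+r)^2 + TV/(1+r)^2
    = 201330.84112 + 198696.60582 + 4525867.13250 = 4925894.57944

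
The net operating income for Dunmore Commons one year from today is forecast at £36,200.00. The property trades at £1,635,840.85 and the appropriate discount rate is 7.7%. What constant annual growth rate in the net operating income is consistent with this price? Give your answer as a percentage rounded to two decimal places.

5.49%

P = D₁/(r−g) ⇒ g = r − D₁/P = 0.077 − £36,200.00/£1,635,840.85 = 0.054871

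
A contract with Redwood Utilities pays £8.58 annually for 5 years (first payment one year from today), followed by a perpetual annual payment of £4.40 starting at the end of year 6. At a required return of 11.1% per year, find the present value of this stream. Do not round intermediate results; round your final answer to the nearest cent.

PV of 5-year annuity: £8.58 × [1 − (1+0.111)^−5] / 0.111 = 31.63119
Perpetuity value at year 5: £4.40 / 0.111 = 39.63964
PV of perpetuity: 39.63964 / (1+0.111)^5 = 23.41852
Total PV = 31.63119 + 23.41852 = 55.04971

£55.05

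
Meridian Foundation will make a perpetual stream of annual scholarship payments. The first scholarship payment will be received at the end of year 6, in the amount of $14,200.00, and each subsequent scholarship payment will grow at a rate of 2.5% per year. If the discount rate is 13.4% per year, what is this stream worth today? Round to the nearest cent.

Value at end of year 5: C₁ / (r − g) = $14,200.00 / (0.134 − 0.025) = $130,275.2294
Discount to today: PV = $130,275.2294 / (1 + 0.134)^5 = $130,275.2294 / 1.875276 = $69,469.88

$69469.88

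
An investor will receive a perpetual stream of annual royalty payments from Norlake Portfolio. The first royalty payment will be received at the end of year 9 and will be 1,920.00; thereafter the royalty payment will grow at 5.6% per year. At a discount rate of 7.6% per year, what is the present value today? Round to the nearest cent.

Value at end of year 8: C₁ / (r − g) = 1,920.00 / (0.076 − 0.056) = 96,000.0000
Discount to today: PV = 96,000.0000 / (1 + 0.076)^8 = 96,000.0000 / 1.796794 = 53,428.51

53428.51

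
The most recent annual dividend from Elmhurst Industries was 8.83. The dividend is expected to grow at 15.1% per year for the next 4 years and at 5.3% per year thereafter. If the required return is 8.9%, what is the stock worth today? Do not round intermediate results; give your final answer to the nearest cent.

362.95

D_1 = 10.16333
D_2 = 11.69799
D_3 = 13.46439
D_4 = 15.49751
Terminal value at year 4: TV = D_4×(1+g_2)/(r−g_2) = 16.31888/0.036 = 453.30224
P_0 = D_1/(1+r)^1 + D_2/(1+r)^2 + D_3/(1+r)^3 + D_4/(1+r)^4 + TV/(1+r)^4
    = 9.33272 + 9.86406 + 10.42565 + 11.01921 + 322.31191 = 362.95354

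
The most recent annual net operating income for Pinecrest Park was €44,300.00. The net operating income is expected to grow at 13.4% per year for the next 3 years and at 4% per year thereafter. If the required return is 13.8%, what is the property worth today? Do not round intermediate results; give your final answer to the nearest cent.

€597150.42

D_1 = 50236.20000
D_2 = 56967.85080
D_3 = 64601.54281
Terminal value at year 3: TV = D_3×(1+g_2)/(r−g_2) = 67185.60452/0.098 = 685567.39306
P_0 = D_1/(1+r)^1 + D_2/(1+r)^2 + D_3/(1+r)^3 + TV/(1+r)^3
    = 44144.28822 + 43989.12377 + 43834.50470 + 465182.49889 = 597150.41558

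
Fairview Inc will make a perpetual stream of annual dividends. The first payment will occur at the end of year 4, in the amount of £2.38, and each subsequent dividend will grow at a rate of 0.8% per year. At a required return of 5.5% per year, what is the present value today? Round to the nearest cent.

£43.12

Value at end of year 3: C₁ / (r − g) = £2.38 / (0.055 − 0.008) = £50.6383
Discount to today: PV = £50.6383 / (1 + 0.055)^3 = £50.6383 / 1.174241 = £43.12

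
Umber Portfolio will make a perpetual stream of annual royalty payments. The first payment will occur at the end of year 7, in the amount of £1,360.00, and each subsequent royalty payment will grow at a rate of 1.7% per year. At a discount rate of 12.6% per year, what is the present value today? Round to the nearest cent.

Value at end of year 6: C₁ / (r − g) = £1,360.00 / (0.126 − 0.017) = £12,477.0642
Discount to today: PV = £12,477.0642 / (1 + 0.126)^6 = £12,477.0642 / 2.038123 = £6,121.84

£6121.84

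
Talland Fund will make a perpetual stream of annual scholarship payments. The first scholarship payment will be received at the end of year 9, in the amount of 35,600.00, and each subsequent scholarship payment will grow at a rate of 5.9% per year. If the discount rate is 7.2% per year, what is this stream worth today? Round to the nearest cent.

1570176.10

Value at end of year 8: C₁ / (r − g) = 35,600.00 / (0.072 − 0.059) = 2,738,461.5385
Discount to today: PV = 2,738,461.5385 / (1 + 0.072)^8 = 2,738,461.5385 / 1.744047 = 1,570,176.10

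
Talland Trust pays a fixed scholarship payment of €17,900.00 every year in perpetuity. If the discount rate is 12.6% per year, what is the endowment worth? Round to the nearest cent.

Level perpetuity: PV = C / r = €17,900.00 / 0.126 = €142,063.49

€142063.49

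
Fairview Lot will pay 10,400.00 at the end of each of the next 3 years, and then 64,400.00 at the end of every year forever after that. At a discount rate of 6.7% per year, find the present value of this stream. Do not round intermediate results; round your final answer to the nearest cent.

818700.62

PV of 3-year annuity: 10,400.00 × [1 − (1+0.067)^−3] / 0.067 = 27443.17607
Perpetuity value at year 3: 64,400.00 / 0.067 = 961194.02985
PV of perpetuity: 961194.02985 / (1+0.067)^3 = 791257.43959
Total PV = 27443.17607 + 791257.43959 = 818700.61566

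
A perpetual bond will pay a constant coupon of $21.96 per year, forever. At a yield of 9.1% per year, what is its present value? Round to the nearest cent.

$241.32

Level perpetuity: PV = C / r = $21.96 / 0.091 = $241.32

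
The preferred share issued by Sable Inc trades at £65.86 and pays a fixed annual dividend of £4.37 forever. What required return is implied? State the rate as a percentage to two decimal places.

P = C/r ⇒ r = C/P = £4.37/£65.86 = 0.066353

6.64%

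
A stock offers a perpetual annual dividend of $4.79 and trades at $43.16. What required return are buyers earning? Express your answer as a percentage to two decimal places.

P = C/r ⇒ r = C/P = $4.79/$43.16 = 0.110982

11.10%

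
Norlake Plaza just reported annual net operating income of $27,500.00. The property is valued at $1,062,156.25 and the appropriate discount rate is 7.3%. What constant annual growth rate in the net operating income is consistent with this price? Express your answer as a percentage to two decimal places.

P = D₀(1+g)/(r−g) ⇒ P(r−g) = D₀(1+g) ⇒ g(P+D₀) = P·r − D₀
g = (P·r − D₀)/(P + D₀) = ($1,062,156.25×0.073 − $27,500.00) / ($1,062,156.25 + $27,500.00) = 0.045920

4.59%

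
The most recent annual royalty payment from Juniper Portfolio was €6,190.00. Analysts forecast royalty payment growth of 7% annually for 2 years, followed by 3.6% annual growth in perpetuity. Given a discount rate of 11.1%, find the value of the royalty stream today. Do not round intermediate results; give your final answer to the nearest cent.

D_1 = 6623.30000
D_2 = 7086.93100
Terminal value at year 2: TV = D_2×(1+g_2)/(r−g_2) = 7342.06052/0.075 = 97894.14021
P_0 = D_1/(1+r)^1 + D_2/(1+r)^2 + TV/(1+r)^2
    = 5961.56616 + 5741.56237 + 79310.11480 = 91013.24332

€91013.24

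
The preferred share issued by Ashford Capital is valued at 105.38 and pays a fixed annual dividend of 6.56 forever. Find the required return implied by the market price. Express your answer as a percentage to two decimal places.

P = C/r ⇒ r = C/P = 6.56/105.38 = 0.062251

6.23%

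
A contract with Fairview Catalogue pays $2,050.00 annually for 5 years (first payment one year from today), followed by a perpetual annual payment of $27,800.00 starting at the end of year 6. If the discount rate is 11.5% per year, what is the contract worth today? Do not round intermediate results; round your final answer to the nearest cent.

PV of 5-year annuity: $2,050.00 × [1 − (1+0.115)^−5] / 0.115 = 7482.24959
Perpetuity value at year 5: $27,800.00 / 0.115 = 241739.13043
PV of perpetuity: 241739.13043 / (1+0.115)^5 = 140272.52629
Total PV = 7482.24959 + 140272.52629 = 147754.77588

$147754.78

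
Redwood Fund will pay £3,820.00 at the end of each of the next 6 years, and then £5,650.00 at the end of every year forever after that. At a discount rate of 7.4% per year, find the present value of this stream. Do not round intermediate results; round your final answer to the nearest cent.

£67735.26

PV of 6-year annuity: £3,820.00 × [1 − (1+0.074)^−6] / 0.074 = 17985.49683
Perpetuity value at year 6: £5,650.00 / 0.074 = 76351.35135
PV of perpetuity: 76351.35135 / (1+0.074)^6 = 49749.76572
Total PV = 17985.49683 + 49749.76572 = 67735.26255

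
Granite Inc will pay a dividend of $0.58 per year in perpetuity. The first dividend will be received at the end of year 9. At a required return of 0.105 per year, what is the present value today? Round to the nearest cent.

$2.49

Value at end of year 8: C / r = $0.58 / 0.105 = $5.5238
Discount to today: PV = $5.5238 / (1 + 0.105)^8 = $5.5238 / 2.222789 = $2.49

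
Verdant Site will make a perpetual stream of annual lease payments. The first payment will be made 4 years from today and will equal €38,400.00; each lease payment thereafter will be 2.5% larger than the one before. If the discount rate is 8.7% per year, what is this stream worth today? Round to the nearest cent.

Value at end of year 3: C₁ / (r − g) = €38,400.00 / (0.087 − 0.025) = €619,354.8387
Discount to today: PV = €619,354.8387 / (1 + 0.087)^3 = €619,354.8387 / 1.284366 = €482,226.31

€482226.31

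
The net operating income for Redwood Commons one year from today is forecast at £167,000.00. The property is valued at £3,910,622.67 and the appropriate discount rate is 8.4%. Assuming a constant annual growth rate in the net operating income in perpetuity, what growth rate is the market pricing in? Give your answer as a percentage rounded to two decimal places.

P = D₁/(r−g) ⇒ g = r − D₁/P = 0.084 − £167,000.00/£3,910,622.67 = 0.041296

4.13%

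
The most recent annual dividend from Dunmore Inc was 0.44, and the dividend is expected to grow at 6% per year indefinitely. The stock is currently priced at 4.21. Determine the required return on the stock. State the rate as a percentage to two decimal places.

D₁ = 0.44 × 1.06 = 0.4664
P = D₁/(r − g) ⇒ r = D₁/P + g = 0.4664/4.21 + 0.06 = 0.110784 + 0.06 = 0.170784

17.08%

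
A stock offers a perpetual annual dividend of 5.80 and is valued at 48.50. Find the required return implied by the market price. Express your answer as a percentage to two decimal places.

P = C/r ⇒ r = C/P = 5.80/48.50 = 0.119588

11.96%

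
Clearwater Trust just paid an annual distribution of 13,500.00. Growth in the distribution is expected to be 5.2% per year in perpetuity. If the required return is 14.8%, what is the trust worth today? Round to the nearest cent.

D₁ = D₀ × (1 + g) = 13,500.00 × 1.052 = 14,202.0000
Growing perpetuity: P = D₁ / (r − g) = 14,202.0000 / (0.148 − 0.052) = 147,937.50

147937.50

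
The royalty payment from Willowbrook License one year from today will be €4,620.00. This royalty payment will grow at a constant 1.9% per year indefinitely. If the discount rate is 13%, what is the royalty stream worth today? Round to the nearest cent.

Growing perpetuity: P = D₁ / (r − g) = €4,620.0000 / (0.13 − 0.019) = €41,621.62

€41621.62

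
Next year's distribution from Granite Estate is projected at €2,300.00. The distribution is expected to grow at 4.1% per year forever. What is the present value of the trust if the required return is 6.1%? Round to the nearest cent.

€115000.00

Growing perpetuity: P = D₁ / (r − g) = €2,300.0000 / (0.061 − 0.041) = €115,000.00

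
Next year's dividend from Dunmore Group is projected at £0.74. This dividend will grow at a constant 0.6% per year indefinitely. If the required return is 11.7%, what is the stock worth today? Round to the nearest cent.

£6.67

Growing perpetuity: P = D₁ / (r − g) = £0.7400 / (0.117 − 0.006) = £6.67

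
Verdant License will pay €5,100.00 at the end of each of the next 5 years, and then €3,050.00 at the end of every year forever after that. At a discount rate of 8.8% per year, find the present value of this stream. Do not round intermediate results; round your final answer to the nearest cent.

PV of 5-year annuity: €5,100.00 × [1 − (1+0.088)^−5] / 0.088 = 19940.59300
Perpetuity value at year 5: €3,050.00 / 0.088 = 34659.09091
PV of perpetuity: 34659.09091 / (1+0.088)^5 = 22733.83431
Total PV = 19940.59300 + 22733.83431 = 42674.42731

€42674.43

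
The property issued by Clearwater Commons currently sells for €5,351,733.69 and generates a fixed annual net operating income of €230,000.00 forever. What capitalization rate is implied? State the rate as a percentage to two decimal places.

P = C/r ⇒ r = C/P = €230,000.00/€5,351,733.69 = 0.042977

4.30%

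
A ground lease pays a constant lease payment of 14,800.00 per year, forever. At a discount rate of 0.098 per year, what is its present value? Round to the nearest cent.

151020.41

Level perpetuity: PV = C / r = 14,800.00 / 0.098 = 151,020.41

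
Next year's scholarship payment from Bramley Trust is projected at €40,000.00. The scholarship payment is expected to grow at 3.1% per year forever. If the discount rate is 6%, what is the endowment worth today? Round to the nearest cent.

€1379310.34

Growing perpetuity: P = D₁ / (r − g) = €40,000.0000 / (0.06 − 0.031) = €1,379,310.34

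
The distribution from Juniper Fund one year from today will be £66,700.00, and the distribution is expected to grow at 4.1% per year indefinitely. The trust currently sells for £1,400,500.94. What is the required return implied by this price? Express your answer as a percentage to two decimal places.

P = D₁/(r − g) ⇒ r = D₁/P + g = £66,700.0000/£1,400,500.94 + 0.041 = 0.047626 + 0.041 = 0.088626

8.86%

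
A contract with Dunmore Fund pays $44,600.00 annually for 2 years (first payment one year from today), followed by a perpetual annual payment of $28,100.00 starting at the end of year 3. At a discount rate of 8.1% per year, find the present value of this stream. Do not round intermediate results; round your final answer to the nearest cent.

PV of 2-year annuity: $44,600.00 × [1 − (1+0.081)^−2] / 0.081 = 79424.69413
Perpetuity value at year 2: $28,100.00 / 0.081 = 346913.58025
PV of perpetuity: 346913.58025 / (1+0.081)^2 = 296872.46130
Total PV = 79424.69413 + 296872.46130 = 376297.15543

$376297.16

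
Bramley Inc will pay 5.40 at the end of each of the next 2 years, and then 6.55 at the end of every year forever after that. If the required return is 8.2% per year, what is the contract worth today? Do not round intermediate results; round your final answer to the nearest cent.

PV of 2-year annuity: 5.40 × [1 − (1+0.082)^−2] / 0.082 = 9.60329
Perpetuity value at year 2: 6.55 / 0.082 = 79.87805
PV of perpetuity: 79.87805 / (1+0.082)^2 = 68.22962
Total PV = 9.60329 + 68.22962 = 77.83290

77.83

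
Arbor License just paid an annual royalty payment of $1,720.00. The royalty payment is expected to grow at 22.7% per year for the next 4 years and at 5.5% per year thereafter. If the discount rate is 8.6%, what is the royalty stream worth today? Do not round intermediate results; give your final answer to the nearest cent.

$104806.98

D_1 = 2110.44000
D_2 = 2589.50988
D_3 = 3177.32862
D_4 = 3898.58222
Terminal value at year 4: TV = D_4×(1+g_2)/(r−g_2) = 4113.00424/0.031 = 132677.55620
P_0 = D_1/(1+r)^1 + D_2/(1+r)^2 + D_3/(1+r)^3 + D_4/(1+r)^4 + TV/(1+r)^4
    = 1943.31492 + 2195.62376 + 2480.69093 + 2802.76959 + 95384.57799 = 104806.97719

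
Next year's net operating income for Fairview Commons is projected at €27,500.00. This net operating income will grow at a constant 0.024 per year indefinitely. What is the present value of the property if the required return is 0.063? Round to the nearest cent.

€705128.21

Growing perpetuity: P = D₁ / (r − g) = €27,500.0000 / (0.063 − 0.024) = €705,128.21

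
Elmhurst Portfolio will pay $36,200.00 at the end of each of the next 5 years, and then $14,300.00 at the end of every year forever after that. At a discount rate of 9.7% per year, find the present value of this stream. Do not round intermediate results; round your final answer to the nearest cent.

$231081.10

PV of 5-year annuity: $36,200.00 × [1 − (1+0.097)^−5] / 0.097 = 138284.68981
Perpetuity value at year 5: $14,300.00 / 0.097 = 147422.68041
PV of perpetuity: 147422.68041 / (1+0.097)^5 = 92796.40792
Total PV = 138284.68981 + 92796.40792 = 231081.09773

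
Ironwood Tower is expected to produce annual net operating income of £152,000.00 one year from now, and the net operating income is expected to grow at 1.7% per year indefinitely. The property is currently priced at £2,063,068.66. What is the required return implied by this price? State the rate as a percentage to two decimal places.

9.07%

P = D₁/(r − g) ⇒ r = D₁/P + g = £152,000.0000/£2,063,068.66 + 0.017 = 0.073677 + 0.017 = 0.090677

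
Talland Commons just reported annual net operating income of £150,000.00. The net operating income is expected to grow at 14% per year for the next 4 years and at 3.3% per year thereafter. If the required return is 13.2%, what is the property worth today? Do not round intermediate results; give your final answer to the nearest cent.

£2220543.21

D_1 = 171000.00000
D_2 = 194940.00000
D_3 = 222231.60000
D_4 = 253344.02400
Terminal value at year 4: TV = D_4×(1+g_2)/(r−g_2) = 261704.37679/0.099 = 2643478.55345
P_0 = D_1/(1+r)^1 + D_2/(1+r)^2 + D_3/(1+r)^3 + D_4/(1+r)^4 + TV/(1+r)^4
    = 151060.07067 + 152127.63301 + 153202.73996 + 154285.44483 + 1609867.31829 = 2220543.20676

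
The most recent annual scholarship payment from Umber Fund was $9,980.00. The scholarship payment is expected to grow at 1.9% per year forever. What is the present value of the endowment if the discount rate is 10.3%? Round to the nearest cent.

$121066.90

D₁ = D₀ × (1 + g) = $9,980.00 × 1.019 = $10,169.6200
Growing perpetuity: P = D₁ / (r − g) = $10,169.6200 / (0.103 − 0.019) = $121,066.90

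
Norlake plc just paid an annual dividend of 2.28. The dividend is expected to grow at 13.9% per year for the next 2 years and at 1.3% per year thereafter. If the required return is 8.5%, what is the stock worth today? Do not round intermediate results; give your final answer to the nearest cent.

D_1 = 2.59692
D_2 = 2.95789
Terminal value at year 2: TV = D_2×(1+g_2)/(r−g_2) = 2.99634/0.072 = 41.61590
P_0 = D_1/(1+r)^1 + D_2/(1+r)^2 + TV/(1+r)^2
    = 2.39347 + 2.51260 + 35.35084 = 40.25691

40.26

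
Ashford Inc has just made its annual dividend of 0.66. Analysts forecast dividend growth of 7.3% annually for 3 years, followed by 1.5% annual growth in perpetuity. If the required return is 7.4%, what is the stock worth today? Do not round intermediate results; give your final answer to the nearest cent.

13.30

D_1 = 0.70818
D_2 = 0.75988
D_3 = 0.81535
Terminal value at year 3: TV = D_3×(1+g_2)/(r−g_2) = 0.82758/0.059 = 14.02675
P_0 = D_1/(1+r)^1 + D_2/(1+r)^2 + D_3/(1+r)^3 + TV/(1+r)^3
    = 0.65939 + 0.65877 + 0.65816 + 11.32255 = 13.29887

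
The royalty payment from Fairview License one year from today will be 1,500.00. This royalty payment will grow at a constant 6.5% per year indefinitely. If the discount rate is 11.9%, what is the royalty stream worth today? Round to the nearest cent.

27777.78

Growing perpetuity: P = D₁ / (r − g) = 1,500.0000 / (0.119 − 0.065) = 27,777.78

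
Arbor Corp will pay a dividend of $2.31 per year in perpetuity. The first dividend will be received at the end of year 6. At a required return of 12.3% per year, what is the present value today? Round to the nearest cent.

$10.51

Value at end of year 5: C / r = $2.31 / 0.123 = $18.7805
Discount to today: PV = $18.7805 / (1 + 0.123)^5 = $18.7805 / 1.786071 = $10.51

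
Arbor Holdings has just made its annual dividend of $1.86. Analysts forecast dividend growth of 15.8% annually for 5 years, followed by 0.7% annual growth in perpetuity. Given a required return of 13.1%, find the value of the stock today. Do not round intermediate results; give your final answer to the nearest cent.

D_1 = 2.15388
D_2 = 2.49419
D_3 = 2.88828
D_4 = 3.34462
D_5 = 3.87307
Terminal value at year 5: TV = D_5×(1+g_2)/(r−g_2) = 3.90019/0.124 = 31.45311
P_0 = D_1/(1+r)^1 + D_2/(1+r)^2 + D_3/(1+r)^3 + D_4/(1+r)^4 + D_5/(1+r)^5 + TV/(1+r)^5
    = 1.90440 + 1.94987 + 1.99641 + 2.04407 + 2.09287 + 16.99615 = 26.98378

$26.98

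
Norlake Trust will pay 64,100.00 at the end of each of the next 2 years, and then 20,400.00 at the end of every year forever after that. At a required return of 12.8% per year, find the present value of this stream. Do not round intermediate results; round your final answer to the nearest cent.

PV of 2-year annuity: 64,100.00 × [1 − (1+0.128)^−2] / 0.128 = 107204.11448
Perpetuity value at year 2: 20,400.00 / 0.128 = 159375.00000
PV of perpetuity: 159375.00000 / (1+0.128)^2 = 125256.99789
Total PV = 107204.11448 + 125256.99789 = 232461.11237

232461.11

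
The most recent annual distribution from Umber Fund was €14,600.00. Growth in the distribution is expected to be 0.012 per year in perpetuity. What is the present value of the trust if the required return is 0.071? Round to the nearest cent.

D₁ = D₀ × (1 + g) = €14,600.00 × 1.012 = €14,775.2000
Growing perpetuity: P = D₁ / (r − g) = €14,775.2000 / (0.071 − 0.012) = €250,427.12

€250427.12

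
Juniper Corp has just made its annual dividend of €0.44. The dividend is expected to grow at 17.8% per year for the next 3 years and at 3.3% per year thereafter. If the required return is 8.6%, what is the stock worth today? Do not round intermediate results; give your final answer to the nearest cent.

€12.50

D_1 = 0.51832
D_2 = 0.61058
D_3 = 0.71926
Terminal value at year 3: TV = D_3×(1+g_2)/(r−g_2) = 0.74300/0.053 = 14.01887
P_0 = D_1/(1+r)^1 + D_2/(1+r)^2 + D_3/(1+r)^3 + TV/(1+r)^3
    = 0.47727 + 0.51771 + 0.56156 + 10.94520 = 12.50174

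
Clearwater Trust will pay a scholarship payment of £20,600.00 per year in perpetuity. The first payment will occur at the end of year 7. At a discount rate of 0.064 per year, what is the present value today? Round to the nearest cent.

Value at end of year 6: C / r = £20,600.00 / 0.064 = £321,875.0000
Discount to today: PV = £321,875.0000 / (1 + 0.064)^6 = £321,875.0000 / 1.450941 = £221,838.79

£221838.79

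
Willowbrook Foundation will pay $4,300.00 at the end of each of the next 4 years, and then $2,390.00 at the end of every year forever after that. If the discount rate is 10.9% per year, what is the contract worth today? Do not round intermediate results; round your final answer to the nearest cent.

PV of 4-year annuity: $4,300.00 × [1 − (1+0.109)^−4] / 0.109 = 13369.04970
Perpetuity value at year 4: $2,390.00 / 0.109 = 21926.60550
PV of perpetuity: 21926.60550 / (1+0.109)^4 = 14495.90114
Total PV = 13369.04970 + 14495.90114 = 27864.95084

$27864.95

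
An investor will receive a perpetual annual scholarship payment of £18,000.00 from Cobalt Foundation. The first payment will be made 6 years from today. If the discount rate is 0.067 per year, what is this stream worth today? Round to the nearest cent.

Value at end of year 5: C / r = £18,000.00 / 0.067 = £268,656.7164
Discount to today: PV = £268,656.7164 / (1 + 0.067)^5 = £268,656.7164 / 1.383000 = £194,256.52

£194256.52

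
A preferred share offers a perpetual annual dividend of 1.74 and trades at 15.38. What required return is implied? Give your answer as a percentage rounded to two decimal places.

11.31%

P = C/r ⇒ r = C/P = 1.74/15.38 = 0.113134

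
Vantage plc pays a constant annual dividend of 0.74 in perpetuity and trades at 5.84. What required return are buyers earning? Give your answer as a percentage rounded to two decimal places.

12.67%

P = C/r ⇒ r = C/P = 0.74/5.84 = 0.126712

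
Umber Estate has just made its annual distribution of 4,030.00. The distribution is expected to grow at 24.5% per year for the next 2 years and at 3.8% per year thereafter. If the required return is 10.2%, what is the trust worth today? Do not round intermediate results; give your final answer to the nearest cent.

93122.04

D_1 = 5017.35000
D_2 = 6246.60075
Terminal value at year 2: TV = D_2×(1+g_2)/(r−g_2) = 6483.97158/0.064 = 101312.05591
P_0 = D_1/(1+r)^1 + D_2/(1+r)^2 + TV/(1+r)^2
    = 4552.94918 + 5143.75838 + 83425.33120 = 93122.03876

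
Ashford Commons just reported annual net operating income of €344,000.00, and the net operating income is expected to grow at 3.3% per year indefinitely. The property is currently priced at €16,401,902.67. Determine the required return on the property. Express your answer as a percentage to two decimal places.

D₁ = €344,000.00 × 1.033 = €355,352.0000
P = D₁/(r − g) ⇒ r = D₁/P + g = €355,352.0000/€16,401,902.67 + 0.033 = 0.021665 + 0.033 = 0.054665

5.47%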